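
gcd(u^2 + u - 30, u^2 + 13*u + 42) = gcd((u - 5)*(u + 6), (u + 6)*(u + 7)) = u + 6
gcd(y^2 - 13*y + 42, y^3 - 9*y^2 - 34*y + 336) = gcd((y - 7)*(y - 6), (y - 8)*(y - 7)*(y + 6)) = y - 7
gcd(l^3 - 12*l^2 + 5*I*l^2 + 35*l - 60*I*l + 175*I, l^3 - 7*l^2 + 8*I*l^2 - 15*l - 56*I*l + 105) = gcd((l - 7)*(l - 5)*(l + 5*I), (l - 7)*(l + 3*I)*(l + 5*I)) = l^2 + l*(-7 + 5*I) - 35*I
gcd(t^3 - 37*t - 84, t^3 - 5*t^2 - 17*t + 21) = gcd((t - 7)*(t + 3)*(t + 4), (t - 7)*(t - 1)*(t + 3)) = t^2 - 4*t - 21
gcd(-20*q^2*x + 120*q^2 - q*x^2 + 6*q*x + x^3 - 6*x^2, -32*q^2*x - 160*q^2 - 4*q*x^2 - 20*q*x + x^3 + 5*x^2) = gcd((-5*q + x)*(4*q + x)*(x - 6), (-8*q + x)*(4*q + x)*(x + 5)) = 4*q + x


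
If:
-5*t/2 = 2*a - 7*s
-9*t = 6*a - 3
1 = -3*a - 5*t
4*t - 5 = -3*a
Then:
No Solution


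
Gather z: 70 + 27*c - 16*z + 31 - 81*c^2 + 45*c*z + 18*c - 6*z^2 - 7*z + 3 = -81*c^2 + 45*c - 6*z^2 + z*(45*c - 23) + 104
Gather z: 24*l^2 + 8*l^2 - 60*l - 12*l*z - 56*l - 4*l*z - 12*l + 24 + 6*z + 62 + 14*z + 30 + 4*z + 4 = 32*l^2 - 128*l + z*(24 - 16*l) + 120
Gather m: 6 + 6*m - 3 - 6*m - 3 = 0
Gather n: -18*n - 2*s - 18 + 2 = -18*n - 2*s - 16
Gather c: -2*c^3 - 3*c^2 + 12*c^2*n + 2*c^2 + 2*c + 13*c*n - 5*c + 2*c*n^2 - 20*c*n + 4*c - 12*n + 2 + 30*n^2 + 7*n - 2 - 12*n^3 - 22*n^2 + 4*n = -2*c^3 + c^2*(12*n - 1) + c*(2*n^2 - 7*n + 1) - 12*n^3 + 8*n^2 - n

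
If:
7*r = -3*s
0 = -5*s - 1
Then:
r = 3/35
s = -1/5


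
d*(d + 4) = d^2 + 4*d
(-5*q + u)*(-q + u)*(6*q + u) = 30*q^3 - 31*q^2*u + u^3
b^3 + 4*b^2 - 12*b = b*(b - 2)*(b + 6)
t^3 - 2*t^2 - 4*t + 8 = (t - 2)^2*(t + 2)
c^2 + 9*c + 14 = (c + 2)*(c + 7)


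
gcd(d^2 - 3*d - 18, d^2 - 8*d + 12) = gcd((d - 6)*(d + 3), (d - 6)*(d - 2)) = d - 6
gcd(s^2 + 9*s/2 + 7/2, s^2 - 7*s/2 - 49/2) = s + 7/2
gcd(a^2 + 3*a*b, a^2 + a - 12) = 1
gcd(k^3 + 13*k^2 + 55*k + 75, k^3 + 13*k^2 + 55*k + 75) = k^3 + 13*k^2 + 55*k + 75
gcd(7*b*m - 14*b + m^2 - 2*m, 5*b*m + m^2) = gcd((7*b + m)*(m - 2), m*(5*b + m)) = 1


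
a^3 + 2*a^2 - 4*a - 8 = (a - 2)*(a + 2)^2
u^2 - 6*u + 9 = (u - 3)^2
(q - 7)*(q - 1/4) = q^2 - 29*q/4 + 7/4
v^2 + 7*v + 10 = (v + 2)*(v + 5)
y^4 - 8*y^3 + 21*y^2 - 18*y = y*(y - 3)^2*(y - 2)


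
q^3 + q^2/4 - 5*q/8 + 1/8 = (q - 1/2)*(q - 1/4)*(q + 1)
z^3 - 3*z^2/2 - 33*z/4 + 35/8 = (z - 7/2)*(z - 1/2)*(z + 5/2)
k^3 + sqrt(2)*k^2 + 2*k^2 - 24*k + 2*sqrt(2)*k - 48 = (k + 2)*(k - 3*sqrt(2))*(k + 4*sqrt(2))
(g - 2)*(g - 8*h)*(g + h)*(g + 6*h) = g^4 - g^3*h - 2*g^3 - 50*g^2*h^2 + 2*g^2*h - 48*g*h^3 + 100*g*h^2 + 96*h^3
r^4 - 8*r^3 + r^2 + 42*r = r*(r - 7)*(r - 3)*(r + 2)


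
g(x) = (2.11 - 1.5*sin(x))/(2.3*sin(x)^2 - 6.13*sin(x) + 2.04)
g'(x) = (2.11 - 1.5*sin(x))*(-4.6*sin(x)*cos(x) + 6.13*cos(x))/(2.3*sin(x)^2 - 6.13*sin(x) + 2.04)^2 - 1.5*cos(x)/(2.3*sin(x)^2 - 6.13*sin(x) + 2.04) = (3.45*sin(x)^2 - 9.706*sin(x) + 9.8743)*cos(x)/(5.29*sin(x)^4 - 28.198*sin(x)^3 + 46.9609*sin(x)^2 - 25.0104*sin(x) + 4.1616)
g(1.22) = -0.42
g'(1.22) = 0.46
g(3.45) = 0.62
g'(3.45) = -0.74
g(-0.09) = 0.86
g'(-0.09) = 1.58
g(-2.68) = 0.53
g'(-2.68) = -0.49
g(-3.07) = 0.89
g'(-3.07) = -1.70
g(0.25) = 2.62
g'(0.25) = 16.88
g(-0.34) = 0.60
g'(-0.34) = 0.68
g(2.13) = -0.56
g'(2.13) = -0.97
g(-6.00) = 3.34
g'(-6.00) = 27.79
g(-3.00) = 0.79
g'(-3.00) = -1.29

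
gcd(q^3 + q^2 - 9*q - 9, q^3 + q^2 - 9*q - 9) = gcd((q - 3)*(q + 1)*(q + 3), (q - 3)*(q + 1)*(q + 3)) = q^3 + q^2 - 9*q - 9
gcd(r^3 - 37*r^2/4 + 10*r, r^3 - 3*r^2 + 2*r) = r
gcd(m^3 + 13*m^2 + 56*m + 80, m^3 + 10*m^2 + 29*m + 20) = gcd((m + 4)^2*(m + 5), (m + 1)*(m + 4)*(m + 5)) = m^2 + 9*m + 20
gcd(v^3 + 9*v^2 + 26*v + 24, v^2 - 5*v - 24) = v + 3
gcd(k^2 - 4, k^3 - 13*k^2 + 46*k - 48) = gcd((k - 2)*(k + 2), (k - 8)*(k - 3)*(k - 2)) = k - 2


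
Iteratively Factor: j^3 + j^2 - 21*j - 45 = (j + 3)*(j^2 - 2*j - 15) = (j + 3)^2*(j - 5)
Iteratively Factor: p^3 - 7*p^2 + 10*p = (p - 5)*(p^2 - 2*p) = p*(p - 5)*(p - 2)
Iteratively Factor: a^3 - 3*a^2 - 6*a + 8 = (a + 2)*(a^2 - 5*a + 4) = (a - 1)*(a + 2)*(a - 4)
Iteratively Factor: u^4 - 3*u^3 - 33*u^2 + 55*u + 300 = (u + 4)*(u^3 - 7*u^2 - 5*u + 75) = (u - 5)*(u + 4)*(u^2 - 2*u - 15) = (u - 5)*(u + 3)*(u + 4)*(u - 5)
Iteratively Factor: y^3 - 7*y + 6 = (y - 1)*(y^2 + y - 6) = (y - 2)*(y - 1)*(y + 3)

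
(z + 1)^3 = z^3 + 3*z^2 + 3*z + 1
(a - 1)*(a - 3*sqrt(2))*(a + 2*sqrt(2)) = a^3 - sqrt(2)*a^2 - a^2 - 12*a + sqrt(2)*a + 12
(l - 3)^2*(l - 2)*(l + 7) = l^4 - l^3 - 35*l^2 + 129*l - 126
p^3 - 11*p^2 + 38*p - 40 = (p - 5)*(p - 4)*(p - 2)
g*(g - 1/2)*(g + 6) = g^3 + 11*g^2/2 - 3*g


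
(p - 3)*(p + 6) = p^2 + 3*p - 18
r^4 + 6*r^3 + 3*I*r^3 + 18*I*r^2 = r^2*(r + 6)*(r + 3*I)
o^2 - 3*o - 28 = (o - 7)*(o + 4)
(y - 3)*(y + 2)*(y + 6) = y^3 + 5*y^2 - 12*y - 36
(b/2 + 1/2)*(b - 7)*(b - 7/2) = b^3/2 - 19*b^2/4 + 7*b + 49/4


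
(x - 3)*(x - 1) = x^2 - 4*x + 3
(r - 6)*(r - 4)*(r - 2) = r^3 - 12*r^2 + 44*r - 48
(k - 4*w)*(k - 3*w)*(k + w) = k^3 - 6*k^2*w + 5*k*w^2 + 12*w^3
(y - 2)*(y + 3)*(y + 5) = y^3 + 6*y^2 - y - 30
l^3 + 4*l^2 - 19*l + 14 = (l - 2)*(l - 1)*(l + 7)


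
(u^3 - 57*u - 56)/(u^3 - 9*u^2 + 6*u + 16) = (u + 7)/(u - 2)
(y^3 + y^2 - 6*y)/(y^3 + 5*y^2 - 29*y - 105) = y*(y - 2)/(y^2 + 2*y - 35)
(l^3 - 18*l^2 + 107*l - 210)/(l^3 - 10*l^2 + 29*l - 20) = (l^2 - 13*l + 42)/(l^2 - 5*l + 4)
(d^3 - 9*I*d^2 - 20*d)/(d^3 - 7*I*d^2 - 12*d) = (d - 5*I)/(d - 3*I)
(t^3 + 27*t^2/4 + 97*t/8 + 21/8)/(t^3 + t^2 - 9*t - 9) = (8*t^2 + 30*t + 7)/(8*(t^2 - 2*t - 3))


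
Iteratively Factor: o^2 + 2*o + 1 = (o + 1)*(o + 1)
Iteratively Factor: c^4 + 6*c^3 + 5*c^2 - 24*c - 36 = (c + 3)*(c^3 + 3*c^2 - 4*c - 12) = (c - 2)*(c + 3)*(c^2 + 5*c + 6) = (c - 2)*(c + 2)*(c + 3)*(c + 3)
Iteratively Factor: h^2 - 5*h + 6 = (h - 2)*(h - 3)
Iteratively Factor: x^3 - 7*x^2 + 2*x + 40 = (x + 2)*(x^2 - 9*x + 20) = (x - 4)*(x + 2)*(x - 5)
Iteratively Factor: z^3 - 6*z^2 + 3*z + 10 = (z + 1)*(z^2 - 7*z + 10) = (z - 2)*(z + 1)*(z - 5)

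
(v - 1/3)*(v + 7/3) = v^2 + 2*v - 7/9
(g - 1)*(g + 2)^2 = g^3 + 3*g^2 - 4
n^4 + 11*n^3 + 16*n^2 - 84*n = n*(n - 2)*(n + 6)*(n + 7)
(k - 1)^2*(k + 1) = k^3 - k^2 - k + 1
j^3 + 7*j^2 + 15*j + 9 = (j + 1)*(j + 3)^2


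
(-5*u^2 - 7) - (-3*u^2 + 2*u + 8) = -2*u^2 - 2*u - 15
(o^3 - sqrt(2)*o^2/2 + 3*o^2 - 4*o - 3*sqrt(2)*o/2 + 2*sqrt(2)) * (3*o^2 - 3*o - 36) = 3*o^5 - 3*sqrt(2)*o^4/2 + 6*o^4 - 57*o^3 - 3*sqrt(2)*o^3 - 96*o^2 + 57*sqrt(2)*o^2/2 + 48*sqrt(2)*o + 144*o - 72*sqrt(2)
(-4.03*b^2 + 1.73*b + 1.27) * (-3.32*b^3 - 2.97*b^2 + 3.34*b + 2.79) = 13.3796*b^5 + 6.2255*b^4 - 22.8147*b^3 - 9.2374*b^2 + 9.0685*b + 3.5433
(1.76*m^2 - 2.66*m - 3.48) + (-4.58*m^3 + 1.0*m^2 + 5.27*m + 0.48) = -4.58*m^3 + 2.76*m^2 + 2.61*m - 3.0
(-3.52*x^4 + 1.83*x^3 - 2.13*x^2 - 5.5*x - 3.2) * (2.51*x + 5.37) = -8.8352*x^5 - 14.3091*x^4 + 4.4808*x^3 - 25.2431*x^2 - 37.567*x - 17.184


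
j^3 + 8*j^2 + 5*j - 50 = (j - 2)*(j + 5)^2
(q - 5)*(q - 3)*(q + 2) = q^3 - 6*q^2 - q + 30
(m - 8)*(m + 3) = m^2 - 5*m - 24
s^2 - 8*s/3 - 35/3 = (s - 5)*(s + 7/3)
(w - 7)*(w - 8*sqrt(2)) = w^2 - 8*sqrt(2)*w - 7*w + 56*sqrt(2)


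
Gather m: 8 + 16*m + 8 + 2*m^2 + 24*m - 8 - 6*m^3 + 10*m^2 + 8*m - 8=-6*m^3 + 12*m^2 + 48*m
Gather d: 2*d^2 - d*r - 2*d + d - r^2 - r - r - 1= 2*d^2 + d*(-r - 1) - r^2 - 2*r - 1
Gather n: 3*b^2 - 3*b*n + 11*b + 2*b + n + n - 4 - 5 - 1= 3*b^2 + 13*b + n*(2 - 3*b) - 10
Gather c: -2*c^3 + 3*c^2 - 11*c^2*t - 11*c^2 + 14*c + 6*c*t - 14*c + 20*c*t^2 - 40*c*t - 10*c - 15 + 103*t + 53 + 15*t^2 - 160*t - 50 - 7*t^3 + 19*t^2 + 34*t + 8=-2*c^3 + c^2*(-11*t - 8) + c*(20*t^2 - 34*t - 10) - 7*t^3 + 34*t^2 - 23*t - 4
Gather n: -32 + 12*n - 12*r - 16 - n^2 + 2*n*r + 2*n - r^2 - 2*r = -n^2 + n*(2*r + 14) - r^2 - 14*r - 48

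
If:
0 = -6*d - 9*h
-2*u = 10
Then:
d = -3*h/2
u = -5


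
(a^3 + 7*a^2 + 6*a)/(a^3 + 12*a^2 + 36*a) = (a + 1)/(a + 6)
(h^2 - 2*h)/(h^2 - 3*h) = (h - 2)/(h - 3)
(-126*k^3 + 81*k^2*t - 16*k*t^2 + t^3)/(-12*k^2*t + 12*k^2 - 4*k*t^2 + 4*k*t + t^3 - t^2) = (21*k^2 - 10*k*t + t^2)/(2*k*t - 2*k + t^2 - t)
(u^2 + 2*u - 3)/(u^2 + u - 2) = (u + 3)/(u + 2)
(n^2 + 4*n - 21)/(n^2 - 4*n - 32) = (-n^2 - 4*n + 21)/(-n^2 + 4*n + 32)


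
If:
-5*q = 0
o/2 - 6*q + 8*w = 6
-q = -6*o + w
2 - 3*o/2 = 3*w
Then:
No Solution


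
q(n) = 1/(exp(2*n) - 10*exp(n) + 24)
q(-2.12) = 0.04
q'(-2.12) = 0.00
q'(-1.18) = 0.01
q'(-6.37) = 0.00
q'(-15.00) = 0.00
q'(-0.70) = 0.01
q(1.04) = 0.27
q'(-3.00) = 0.00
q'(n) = (-2*exp(2*n) + 10*exp(n))/(exp(2*n) - 10*exp(n) + 24)^2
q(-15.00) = 0.04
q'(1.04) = 0.89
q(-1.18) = 0.05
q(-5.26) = 0.04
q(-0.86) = 0.05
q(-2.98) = 0.04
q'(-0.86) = 0.01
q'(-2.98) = 0.00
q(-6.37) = 0.04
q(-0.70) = 0.05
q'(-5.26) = 0.00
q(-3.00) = 0.04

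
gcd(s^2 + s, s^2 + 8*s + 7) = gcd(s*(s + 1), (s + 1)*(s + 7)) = s + 1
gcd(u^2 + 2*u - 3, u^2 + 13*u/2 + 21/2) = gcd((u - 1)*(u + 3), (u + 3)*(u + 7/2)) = u + 3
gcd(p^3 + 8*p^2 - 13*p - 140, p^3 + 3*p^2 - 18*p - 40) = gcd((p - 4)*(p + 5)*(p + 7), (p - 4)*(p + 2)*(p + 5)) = p^2 + p - 20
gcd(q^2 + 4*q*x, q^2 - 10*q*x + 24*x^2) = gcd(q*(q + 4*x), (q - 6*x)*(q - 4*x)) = 1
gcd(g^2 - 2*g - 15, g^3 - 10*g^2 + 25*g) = g - 5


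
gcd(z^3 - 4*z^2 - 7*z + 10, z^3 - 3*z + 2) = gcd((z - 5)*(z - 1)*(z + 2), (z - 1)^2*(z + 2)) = z^2 + z - 2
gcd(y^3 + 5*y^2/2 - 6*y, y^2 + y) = y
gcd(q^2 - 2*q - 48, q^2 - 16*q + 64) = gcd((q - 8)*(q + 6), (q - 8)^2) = q - 8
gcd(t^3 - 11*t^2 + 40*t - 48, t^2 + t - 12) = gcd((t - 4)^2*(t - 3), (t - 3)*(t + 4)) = t - 3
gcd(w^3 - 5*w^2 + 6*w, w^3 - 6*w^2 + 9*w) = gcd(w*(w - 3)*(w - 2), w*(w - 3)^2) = w^2 - 3*w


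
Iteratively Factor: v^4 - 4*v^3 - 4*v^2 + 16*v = (v)*(v^3 - 4*v^2 - 4*v + 16) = v*(v - 2)*(v^2 - 2*v - 8) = v*(v - 4)*(v - 2)*(v + 2)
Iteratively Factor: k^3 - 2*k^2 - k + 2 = (k + 1)*(k^2 - 3*k + 2) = (k - 1)*(k + 1)*(k - 2)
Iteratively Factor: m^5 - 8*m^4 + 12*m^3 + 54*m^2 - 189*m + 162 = (m - 3)*(m^4 - 5*m^3 - 3*m^2 + 45*m - 54) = (m - 3)*(m - 2)*(m^3 - 3*m^2 - 9*m + 27) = (m - 3)^2*(m - 2)*(m^2 - 9) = (m - 3)^3*(m - 2)*(m + 3)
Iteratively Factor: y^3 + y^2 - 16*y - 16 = (y + 4)*(y^2 - 3*y - 4) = (y + 1)*(y + 4)*(y - 4)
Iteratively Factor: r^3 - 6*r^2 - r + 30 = (r - 5)*(r^2 - r - 6) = (r - 5)*(r + 2)*(r - 3)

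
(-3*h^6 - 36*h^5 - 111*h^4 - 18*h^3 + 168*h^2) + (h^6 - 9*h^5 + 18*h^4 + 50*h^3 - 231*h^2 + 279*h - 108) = -2*h^6 - 45*h^5 - 93*h^4 + 32*h^3 - 63*h^2 + 279*h - 108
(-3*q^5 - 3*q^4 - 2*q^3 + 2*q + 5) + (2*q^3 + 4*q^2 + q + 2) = -3*q^5 - 3*q^4 + 4*q^2 + 3*q + 7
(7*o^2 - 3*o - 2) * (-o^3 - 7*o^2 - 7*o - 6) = -7*o^5 - 46*o^4 - 26*o^3 - 7*o^2 + 32*o + 12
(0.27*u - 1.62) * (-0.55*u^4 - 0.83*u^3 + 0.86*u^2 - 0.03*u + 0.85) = -0.1485*u^5 + 0.6669*u^4 + 1.5768*u^3 - 1.4013*u^2 + 0.2781*u - 1.377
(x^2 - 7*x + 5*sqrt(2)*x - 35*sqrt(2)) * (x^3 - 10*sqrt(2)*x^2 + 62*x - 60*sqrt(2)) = x^5 - 5*sqrt(2)*x^4 - 7*x^4 - 38*x^3 + 35*sqrt(2)*x^3 + 266*x^2 + 250*sqrt(2)*x^2 - 1750*sqrt(2)*x - 600*x + 4200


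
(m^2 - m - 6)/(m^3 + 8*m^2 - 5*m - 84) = (m + 2)/(m^2 + 11*m + 28)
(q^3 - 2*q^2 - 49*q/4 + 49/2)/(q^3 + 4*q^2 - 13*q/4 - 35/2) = (2*q - 7)/(2*q + 5)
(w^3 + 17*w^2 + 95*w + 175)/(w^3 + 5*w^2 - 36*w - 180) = (w^2 + 12*w + 35)/(w^2 - 36)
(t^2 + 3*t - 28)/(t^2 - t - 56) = (t - 4)/(t - 8)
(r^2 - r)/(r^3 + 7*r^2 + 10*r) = (r - 1)/(r^2 + 7*r + 10)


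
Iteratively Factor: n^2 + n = (n)*(n + 1)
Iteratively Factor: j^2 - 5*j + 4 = (j - 1)*(j - 4)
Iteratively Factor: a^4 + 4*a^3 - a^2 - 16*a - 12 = (a - 2)*(a^3 + 6*a^2 + 11*a + 6) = (a - 2)*(a + 3)*(a^2 + 3*a + 2) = (a - 2)*(a + 2)*(a + 3)*(a + 1)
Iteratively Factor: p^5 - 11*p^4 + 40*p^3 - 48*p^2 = (p - 4)*(p^4 - 7*p^3 + 12*p^2) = p*(p - 4)*(p^3 - 7*p^2 + 12*p) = p*(p - 4)^2*(p^2 - 3*p) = p^2*(p - 4)^2*(p - 3)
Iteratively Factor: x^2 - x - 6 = (x - 3)*(x + 2)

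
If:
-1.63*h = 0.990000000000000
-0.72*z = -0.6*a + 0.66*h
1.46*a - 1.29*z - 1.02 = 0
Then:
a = 4.51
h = -0.61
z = 4.32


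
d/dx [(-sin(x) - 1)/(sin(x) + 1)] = 0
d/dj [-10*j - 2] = -10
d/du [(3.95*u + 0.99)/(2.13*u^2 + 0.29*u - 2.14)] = (8.4135*u^2 + 1.1455*u - (3.95*u + 0.99)*(4.26*u + 0.29) - 8.453)/(2.13*u^2 + 0.29*u - 2.14)^2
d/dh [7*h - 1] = 7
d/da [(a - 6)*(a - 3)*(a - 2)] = 3*a^2 - 22*a + 36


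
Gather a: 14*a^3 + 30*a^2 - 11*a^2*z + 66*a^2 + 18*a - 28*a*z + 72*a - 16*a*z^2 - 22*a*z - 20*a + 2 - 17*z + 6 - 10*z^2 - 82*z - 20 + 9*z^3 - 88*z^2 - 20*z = 14*a^3 + a^2*(96 - 11*z) + a*(-16*z^2 - 50*z + 70) + 9*z^3 - 98*z^2 - 119*z - 12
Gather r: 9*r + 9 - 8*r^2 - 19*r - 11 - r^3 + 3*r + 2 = -r^3 - 8*r^2 - 7*r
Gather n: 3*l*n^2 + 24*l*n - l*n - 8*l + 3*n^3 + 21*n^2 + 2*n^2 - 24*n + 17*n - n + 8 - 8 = -8*l + 3*n^3 + n^2*(3*l + 23) + n*(23*l - 8)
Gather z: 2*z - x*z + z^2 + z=z^2 + z*(3 - x)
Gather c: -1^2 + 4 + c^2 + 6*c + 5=c^2 + 6*c + 8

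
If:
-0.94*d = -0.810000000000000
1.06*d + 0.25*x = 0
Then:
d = 0.86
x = -3.65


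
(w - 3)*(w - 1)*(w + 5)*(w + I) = w^4 + w^3 + I*w^3 - 17*w^2 + I*w^2 + 15*w - 17*I*w + 15*I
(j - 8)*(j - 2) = j^2 - 10*j + 16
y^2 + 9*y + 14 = (y + 2)*(y + 7)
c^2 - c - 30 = (c - 6)*(c + 5)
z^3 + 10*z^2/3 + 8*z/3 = z*(z + 4/3)*(z + 2)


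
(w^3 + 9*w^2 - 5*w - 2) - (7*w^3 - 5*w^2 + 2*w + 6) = -6*w^3 + 14*w^2 - 7*w - 8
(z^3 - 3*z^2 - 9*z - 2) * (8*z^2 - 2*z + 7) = 8*z^5 - 26*z^4 - 59*z^3 - 19*z^2 - 59*z - 14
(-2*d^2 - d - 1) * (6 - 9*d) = 18*d^3 - 3*d^2 + 3*d - 6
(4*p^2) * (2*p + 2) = 8*p^3 + 8*p^2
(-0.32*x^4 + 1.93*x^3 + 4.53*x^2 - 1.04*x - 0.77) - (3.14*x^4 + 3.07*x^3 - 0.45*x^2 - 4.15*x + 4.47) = -3.46*x^4 - 1.14*x^3 + 4.98*x^2 + 3.11*x - 5.24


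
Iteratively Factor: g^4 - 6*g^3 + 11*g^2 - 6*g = (g - 1)*(g^3 - 5*g^2 + 6*g) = g*(g - 1)*(g^2 - 5*g + 6) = g*(g - 3)*(g - 1)*(g - 2)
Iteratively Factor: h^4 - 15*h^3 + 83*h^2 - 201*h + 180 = (h - 5)*(h^3 - 10*h^2 + 33*h - 36) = (h - 5)*(h - 3)*(h^2 - 7*h + 12) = (h - 5)*(h - 4)*(h - 3)*(h - 3)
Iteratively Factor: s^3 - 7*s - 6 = (s + 1)*(s^2 - s - 6) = (s - 3)*(s + 1)*(s + 2)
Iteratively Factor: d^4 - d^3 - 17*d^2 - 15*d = (d)*(d^3 - d^2 - 17*d - 15) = d*(d + 1)*(d^2 - 2*d - 15) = d*(d - 5)*(d + 1)*(d + 3)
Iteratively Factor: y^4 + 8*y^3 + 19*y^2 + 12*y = (y + 4)*(y^3 + 4*y^2 + 3*y) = y*(y + 4)*(y^2 + 4*y + 3) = y*(y + 3)*(y + 4)*(y + 1)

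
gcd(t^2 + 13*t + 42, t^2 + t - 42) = t + 7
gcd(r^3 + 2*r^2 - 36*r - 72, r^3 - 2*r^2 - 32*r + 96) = r + 6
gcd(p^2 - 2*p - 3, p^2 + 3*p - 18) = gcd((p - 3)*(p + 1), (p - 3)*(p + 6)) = p - 3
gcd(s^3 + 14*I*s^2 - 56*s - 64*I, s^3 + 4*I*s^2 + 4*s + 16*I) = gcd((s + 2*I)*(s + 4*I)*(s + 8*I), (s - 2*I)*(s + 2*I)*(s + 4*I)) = s^2 + 6*I*s - 8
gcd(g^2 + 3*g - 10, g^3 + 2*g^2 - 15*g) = g + 5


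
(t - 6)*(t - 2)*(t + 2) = t^3 - 6*t^2 - 4*t + 24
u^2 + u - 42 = (u - 6)*(u + 7)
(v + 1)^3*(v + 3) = v^4 + 6*v^3 + 12*v^2 + 10*v + 3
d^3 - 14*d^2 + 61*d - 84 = (d - 7)*(d - 4)*(d - 3)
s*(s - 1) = s^2 - s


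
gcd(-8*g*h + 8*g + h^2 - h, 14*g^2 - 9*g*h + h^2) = 1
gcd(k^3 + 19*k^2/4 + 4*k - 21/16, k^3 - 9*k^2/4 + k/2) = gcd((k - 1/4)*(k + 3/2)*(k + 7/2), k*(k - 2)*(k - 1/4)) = k - 1/4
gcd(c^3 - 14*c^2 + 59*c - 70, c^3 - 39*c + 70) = c^2 - 7*c + 10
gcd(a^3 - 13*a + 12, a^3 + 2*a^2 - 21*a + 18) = a^2 - 4*a + 3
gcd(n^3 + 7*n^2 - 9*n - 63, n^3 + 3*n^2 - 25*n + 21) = n^2 + 4*n - 21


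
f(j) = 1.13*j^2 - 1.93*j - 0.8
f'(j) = 2.26*j - 1.93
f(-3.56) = 20.39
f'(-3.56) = -9.98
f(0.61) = -1.56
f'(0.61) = -0.55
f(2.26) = 0.61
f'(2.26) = 3.18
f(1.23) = -1.46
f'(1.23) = 0.85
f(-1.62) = 5.29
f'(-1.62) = -5.59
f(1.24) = -1.46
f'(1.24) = 0.87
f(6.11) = 29.59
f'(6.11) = 11.88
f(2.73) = 2.35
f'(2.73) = 4.24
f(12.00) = 138.76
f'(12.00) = 25.19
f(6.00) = 28.30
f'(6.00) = 11.63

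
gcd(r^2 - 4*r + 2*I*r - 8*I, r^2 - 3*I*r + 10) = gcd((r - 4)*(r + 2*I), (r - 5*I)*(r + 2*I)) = r + 2*I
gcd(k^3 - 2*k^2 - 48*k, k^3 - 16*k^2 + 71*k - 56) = k - 8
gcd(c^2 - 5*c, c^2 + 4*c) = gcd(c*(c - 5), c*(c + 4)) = c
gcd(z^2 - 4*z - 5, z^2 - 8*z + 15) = z - 5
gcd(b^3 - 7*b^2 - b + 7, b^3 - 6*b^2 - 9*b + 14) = b^2 - 8*b + 7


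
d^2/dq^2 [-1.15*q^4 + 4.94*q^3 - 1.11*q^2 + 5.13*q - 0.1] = -13.8*q^2 + 29.64*q - 2.22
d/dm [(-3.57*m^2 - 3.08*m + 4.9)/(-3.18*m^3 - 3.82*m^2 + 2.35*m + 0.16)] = (-11.3526*m^4 - 19.5888*m^3 + 26.5909*m^2 + 36.2936*m - 12.0078)/(10.1124*m^6 + 24.2952*m^5 - 0.353600000000002*m^4 - 18.9716*m^3 + 4.3001*m^2 + 0.752*m + 0.0256)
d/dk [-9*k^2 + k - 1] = 1 - 18*k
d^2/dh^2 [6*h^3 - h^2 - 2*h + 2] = 36*h - 2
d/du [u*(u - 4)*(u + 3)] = 3*u^2 - 2*u - 12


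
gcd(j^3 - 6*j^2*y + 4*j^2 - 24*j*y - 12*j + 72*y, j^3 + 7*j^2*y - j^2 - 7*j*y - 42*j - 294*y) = j + 6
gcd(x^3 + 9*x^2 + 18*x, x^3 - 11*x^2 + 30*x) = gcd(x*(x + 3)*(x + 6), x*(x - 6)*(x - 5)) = x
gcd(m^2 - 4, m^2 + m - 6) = m - 2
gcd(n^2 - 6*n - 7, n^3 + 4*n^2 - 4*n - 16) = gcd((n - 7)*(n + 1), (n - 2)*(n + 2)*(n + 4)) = 1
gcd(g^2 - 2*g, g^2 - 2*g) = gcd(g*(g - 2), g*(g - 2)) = g^2 - 2*g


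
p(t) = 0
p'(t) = 0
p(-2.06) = 0.00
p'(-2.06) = 0.00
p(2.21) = 0.00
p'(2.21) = 0.00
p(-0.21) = 0.00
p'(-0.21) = 0.00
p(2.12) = 0.00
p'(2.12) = 0.00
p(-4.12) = 0.00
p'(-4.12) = 0.00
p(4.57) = 0.00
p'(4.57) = 0.00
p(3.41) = 0.00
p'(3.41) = 0.00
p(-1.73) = 0.00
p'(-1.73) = 0.00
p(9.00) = 0.00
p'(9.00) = 0.00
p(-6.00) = 0.00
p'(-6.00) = 0.00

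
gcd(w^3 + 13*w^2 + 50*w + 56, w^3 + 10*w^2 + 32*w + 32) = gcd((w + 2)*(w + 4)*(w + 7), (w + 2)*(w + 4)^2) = w^2 + 6*w + 8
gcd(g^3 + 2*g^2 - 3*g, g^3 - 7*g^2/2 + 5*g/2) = g^2 - g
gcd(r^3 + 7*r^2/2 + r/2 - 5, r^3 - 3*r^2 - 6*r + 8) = r^2 + r - 2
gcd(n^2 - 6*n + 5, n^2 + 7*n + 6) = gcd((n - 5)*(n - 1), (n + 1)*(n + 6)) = 1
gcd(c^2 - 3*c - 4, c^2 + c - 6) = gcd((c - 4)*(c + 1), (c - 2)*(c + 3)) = 1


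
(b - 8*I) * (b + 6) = b^2 + 6*b - 8*I*b - 48*I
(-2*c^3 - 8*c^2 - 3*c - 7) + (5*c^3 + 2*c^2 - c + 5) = 3*c^3 - 6*c^2 - 4*c - 2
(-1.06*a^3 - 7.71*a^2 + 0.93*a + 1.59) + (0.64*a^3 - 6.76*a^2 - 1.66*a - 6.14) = -0.42*a^3 - 14.47*a^2 - 0.73*a - 4.55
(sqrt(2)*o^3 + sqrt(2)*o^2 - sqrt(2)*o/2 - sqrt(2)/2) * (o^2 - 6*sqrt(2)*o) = sqrt(2)*o^5 - 12*o^4 + sqrt(2)*o^4 - 12*o^3 - sqrt(2)*o^3/2 - sqrt(2)*o^2/2 + 6*o^2 + 6*o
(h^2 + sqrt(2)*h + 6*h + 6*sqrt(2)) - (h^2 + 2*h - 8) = sqrt(2)*h + 4*h + 8 + 6*sqrt(2)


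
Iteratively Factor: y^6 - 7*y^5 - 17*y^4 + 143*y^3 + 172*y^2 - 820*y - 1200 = (y - 5)*(y^5 - 2*y^4 - 27*y^3 + 8*y^2 + 212*y + 240) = (y - 5)^2*(y^4 + 3*y^3 - 12*y^2 - 52*y - 48) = (y - 5)^2*(y + 2)*(y^3 + y^2 - 14*y - 24) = (y - 5)^2*(y + 2)*(y + 3)*(y^2 - 2*y - 8) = (y - 5)^2*(y + 2)^2*(y + 3)*(y - 4)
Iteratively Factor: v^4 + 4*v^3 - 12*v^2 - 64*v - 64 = (v + 4)*(v^3 - 12*v - 16) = (v - 4)*(v + 4)*(v^2 + 4*v + 4) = (v - 4)*(v + 2)*(v + 4)*(v + 2)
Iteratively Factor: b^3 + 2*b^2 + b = (b + 1)*(b^2 + b) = b*(b + 1)*(b + 1)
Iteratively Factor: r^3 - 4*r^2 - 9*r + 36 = (r - 4)*(r^2 - 9) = (r - 4)*(r - 3)*(r + 3)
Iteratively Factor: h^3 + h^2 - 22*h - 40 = (h + 2)*(h^2 - h - 20) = (h - 5)*(h + 2)*(h + 4)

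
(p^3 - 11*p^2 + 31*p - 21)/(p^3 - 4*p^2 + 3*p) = (p - 7)/p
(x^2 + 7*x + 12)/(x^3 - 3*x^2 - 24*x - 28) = (x^2 + 7*x + 12)/(x^3 - 3*x^2 - 24*x - 28)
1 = 1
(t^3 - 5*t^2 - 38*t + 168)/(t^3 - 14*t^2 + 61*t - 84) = (t + 6)/(t - 3)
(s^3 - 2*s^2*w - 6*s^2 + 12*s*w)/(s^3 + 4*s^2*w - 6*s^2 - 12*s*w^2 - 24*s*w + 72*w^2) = s/(s + 6*w)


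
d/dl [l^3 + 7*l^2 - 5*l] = 3*l^2 + 14*l - 5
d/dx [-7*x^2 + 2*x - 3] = 2 - 14*x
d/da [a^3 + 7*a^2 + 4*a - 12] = 3*a^2 + 14*a + 4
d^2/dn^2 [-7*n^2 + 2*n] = -14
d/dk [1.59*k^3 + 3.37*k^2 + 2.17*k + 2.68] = 4.77*k^2 + 6.74*k + 2.17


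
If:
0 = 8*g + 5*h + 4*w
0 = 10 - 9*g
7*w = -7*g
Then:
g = 10/9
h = -8/9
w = -10/9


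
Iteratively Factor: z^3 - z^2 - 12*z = (z + 3)*(z^2 - 4*z) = (z - 4)*(z + 3)*(z)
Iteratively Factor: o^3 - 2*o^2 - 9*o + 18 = (o - 2)*(o^2 - 9) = (o - 2)*(o + 3)*(o - 3)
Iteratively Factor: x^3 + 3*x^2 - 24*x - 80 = (x + 4)*(x^2 - x - 20) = (x + 4)^2*(x - 5)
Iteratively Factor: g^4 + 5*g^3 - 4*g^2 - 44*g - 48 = (g + 2)*(g^3 + 3*g^2 - 10*g - 24) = (g + 2)*(g + 4)*(g^2 - g - 6) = (g - 3)*(g + 2)*(g + 4)*(g + 2)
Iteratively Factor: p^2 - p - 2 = (p - 2)*(p + 1)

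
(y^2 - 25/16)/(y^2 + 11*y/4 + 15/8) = (4*y - 5)/(2*(2*y + 3))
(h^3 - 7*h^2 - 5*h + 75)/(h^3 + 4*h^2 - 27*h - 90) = (h - 5)/(h + 6)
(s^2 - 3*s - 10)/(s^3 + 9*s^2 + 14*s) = (s - 5)/(s*(s + 7))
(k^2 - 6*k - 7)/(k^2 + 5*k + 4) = (k - 7)/(k + 4)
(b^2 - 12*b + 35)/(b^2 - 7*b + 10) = (b - 7)/(b - 2)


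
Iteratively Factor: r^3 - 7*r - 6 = (r + 1)*(r^2 - r - 6) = (r - 3)*(r + 1)*(r + 2)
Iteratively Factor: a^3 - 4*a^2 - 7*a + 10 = (a + 2)*(a^2 - 6*a + 5) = (a - 5)*(a + 2)*(a - 1)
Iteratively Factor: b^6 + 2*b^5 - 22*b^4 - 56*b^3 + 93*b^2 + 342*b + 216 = (b + 1)*(b^5 + b^4 - 23*b^3 - 33*b^2 + 126*b + 216) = (b + 1)*(b + 3)*(b^4 - 2*b^3 - 17*b^2 + 18*b + 72) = (b + 1)*(b + 2)*(b + 3)*(b^3 - 4*b^2 - 9*b + 36) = (b - 4)*(b + 1)*(b + 2)*(b + 3)*(b^2 - 9) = (b - 4)*(b - 3)*(b + 1)*(b + 2)*(b + 3)*(b + 3)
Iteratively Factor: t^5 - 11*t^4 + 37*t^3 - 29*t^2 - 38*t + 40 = (t - 4)*(t^4 - 7*t^3 + 9*t^2 + 7*t - 10) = (t - 4)*(t - 1)*(t^3 - 6*t^2 + 3*t + 10) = (t - 5)*(t - 4)*(t - 1)*(t^2 - t - 2) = (t - 5)*(t - 4)*(t - 1)*(t + 1)*(t - 2)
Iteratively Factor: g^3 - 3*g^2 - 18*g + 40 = (g - 2)*(g^2 - g - 20) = (g - 5)*(g - 2)*(g + 4)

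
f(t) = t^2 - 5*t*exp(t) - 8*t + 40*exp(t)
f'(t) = -5*t*exp(t) + 2*t + 35*exp(t) - 8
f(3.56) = 764.82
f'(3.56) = 603.93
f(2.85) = 430.48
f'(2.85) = 356.42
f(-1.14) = 25.04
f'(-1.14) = 2.74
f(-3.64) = 43.90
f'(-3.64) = -13.88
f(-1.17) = 24.96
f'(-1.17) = 2.34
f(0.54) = 59.98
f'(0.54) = 48.51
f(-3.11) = 37.03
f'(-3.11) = -11.97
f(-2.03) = 26.95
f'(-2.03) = -6.13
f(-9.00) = 153.01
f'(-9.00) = -25.99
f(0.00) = 40.00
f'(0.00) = 27.00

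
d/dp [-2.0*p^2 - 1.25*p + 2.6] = -4.0*p - 1.25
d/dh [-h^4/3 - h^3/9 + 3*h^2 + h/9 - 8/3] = -4*h^3/3 - h^2/3 + 6*h + 1/9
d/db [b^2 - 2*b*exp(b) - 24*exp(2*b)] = -2*b*exp(b) + 2*b - 48*exp(2*b) - 2*exp(b)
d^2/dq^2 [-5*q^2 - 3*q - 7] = -10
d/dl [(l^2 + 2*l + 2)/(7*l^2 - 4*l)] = 2*(-9*l^2 - 14*l + 4)/(l^2*(49*l^2 - 56*l + 16))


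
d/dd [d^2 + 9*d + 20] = 2*d + 9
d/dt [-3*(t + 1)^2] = -6*t - 6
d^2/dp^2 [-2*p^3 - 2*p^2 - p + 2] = -12*p - 4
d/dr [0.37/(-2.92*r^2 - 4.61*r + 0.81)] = (2.1608*r + 1.7057)/(2.92*r^2 + 4.61*r - 0.81)^2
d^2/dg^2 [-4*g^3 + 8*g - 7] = -24*g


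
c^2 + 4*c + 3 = (c + 1)*(c + 3)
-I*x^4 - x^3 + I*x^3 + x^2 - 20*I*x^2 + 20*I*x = x*(x - 5*I)*(x + 4*I)*(-I*x + I)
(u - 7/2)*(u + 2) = u^2 - 3*u/2 - 7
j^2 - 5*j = j*(j - 5)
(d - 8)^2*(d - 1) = d^3 - 17*d^2 + 80*d - 64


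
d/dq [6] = 0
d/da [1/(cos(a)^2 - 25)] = 2*sin(a)*cos(a)/(cos(a)^2 - 25)^2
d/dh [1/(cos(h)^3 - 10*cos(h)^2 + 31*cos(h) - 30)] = (3*cos(h)^2 - 20*cos(h) + 31)*sin(h)/(cos(h)^3 - 10*cos(h)^2 + 31*cos(h) - 30)^2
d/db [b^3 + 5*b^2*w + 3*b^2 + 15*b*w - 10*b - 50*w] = 3*b^2 + 10*b*w + 6*b + 15*w - 10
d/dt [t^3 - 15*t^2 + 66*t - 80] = 3*t^2 - 30*t + 66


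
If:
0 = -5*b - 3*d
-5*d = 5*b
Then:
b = 0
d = 0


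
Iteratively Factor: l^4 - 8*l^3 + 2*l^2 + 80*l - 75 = (l + 3)*(l^3 - 11*l^2 + 35*l - 25) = (l - 5)*(l + 3)*(l^2 - 6*l + 5) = (l - 5)*(l - 1)*(l + 3)*(l - 5)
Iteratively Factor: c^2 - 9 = (c + 3)*(c - 3)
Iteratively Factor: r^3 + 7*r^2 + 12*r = (r + 3)*(r^2 + 4*r) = (r + 3)*(r + 4)*(r)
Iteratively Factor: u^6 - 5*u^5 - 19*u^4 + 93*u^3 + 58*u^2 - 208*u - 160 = (u - 2)*(u^5 - 3*u^4 - 25*u^3 + 43*u^2 + 144*u + 80) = (u - 2)*(u + 1)*(u^4 - 4*u^3 - 21*u^2 + 64*u + 80) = (u - 2)*(u + 1)*(u + 4)*(u^3 - 8*u^2 + 11*u + 20) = (u - 5)*(u - 2)*(u + 1)*(u + 4)*(u^2 - 3*u - 4) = (u - 5)*(u - 4)*(u - 2)*(u + 1)*(u + 4)*(u + 1)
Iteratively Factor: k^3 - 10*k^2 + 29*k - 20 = (k - 1)*(k^2 - 9*k + 20) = (k - 5)*(k - 1)*(k - 4)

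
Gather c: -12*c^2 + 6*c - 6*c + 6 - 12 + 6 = -12*c^2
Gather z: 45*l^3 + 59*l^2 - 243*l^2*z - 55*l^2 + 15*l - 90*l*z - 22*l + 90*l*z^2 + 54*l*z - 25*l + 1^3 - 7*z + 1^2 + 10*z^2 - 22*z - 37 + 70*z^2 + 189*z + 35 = 45*l^3 + 4*l^2 - 32*l + z^2*(90*l + 80) + z*(-243*l^2 - 36*l + 160)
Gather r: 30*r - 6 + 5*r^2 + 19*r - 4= 5*r^2 + 49*r - 10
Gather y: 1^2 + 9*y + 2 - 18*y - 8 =-9*y - 5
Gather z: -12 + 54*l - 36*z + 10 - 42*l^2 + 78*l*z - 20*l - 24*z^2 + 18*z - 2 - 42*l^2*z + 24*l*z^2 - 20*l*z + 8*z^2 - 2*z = -42*l^2 + 34*l + z^2*(24*l - 16) + z*(-42*l^2 + 58*l - 20) - 4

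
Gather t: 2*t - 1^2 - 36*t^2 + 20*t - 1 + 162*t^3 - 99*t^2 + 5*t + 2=162*t^3 - 135*t^2 + 27*t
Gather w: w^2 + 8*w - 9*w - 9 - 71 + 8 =w^2 - w - 72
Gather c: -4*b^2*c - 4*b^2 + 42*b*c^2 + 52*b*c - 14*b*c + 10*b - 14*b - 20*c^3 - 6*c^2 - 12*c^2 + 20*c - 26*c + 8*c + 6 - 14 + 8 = -4*b^2 - 4*b - 20*c^3 + c^2*(42*b - 18) + c*(-4*b^2 + 38*b + 2)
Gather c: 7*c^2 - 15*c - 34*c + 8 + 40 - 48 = 7*c^2 - 49*c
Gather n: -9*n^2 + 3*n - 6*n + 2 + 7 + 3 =-9*n^2 - 3*n + 12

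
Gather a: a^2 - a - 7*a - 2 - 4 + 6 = a^2 - 8*a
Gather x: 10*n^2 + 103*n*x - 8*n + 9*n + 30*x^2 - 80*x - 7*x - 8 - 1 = 10*n^2 + n + 30*x^2 + x*(103*n - 87) - 9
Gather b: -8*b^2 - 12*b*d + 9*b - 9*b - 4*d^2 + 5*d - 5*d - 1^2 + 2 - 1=-8*b^2 - 12*b*d - 4*d^2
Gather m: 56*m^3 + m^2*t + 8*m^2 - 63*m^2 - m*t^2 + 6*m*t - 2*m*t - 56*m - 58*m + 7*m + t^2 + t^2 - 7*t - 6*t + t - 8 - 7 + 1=56*m^3 + m^2*(t - 55) + m*(-t^2 + 4*t - 107) + 2*t^2 - 12*t - 14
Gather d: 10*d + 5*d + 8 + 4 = 15*d + 12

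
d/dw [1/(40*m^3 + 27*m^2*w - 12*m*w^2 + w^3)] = 3*(-9*m^2 + 8*m*w - w^2)/(40*m^3 + 27*m^2*w - 12*m*w^2 + w^3)^2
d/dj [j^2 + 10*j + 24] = 2*j + 10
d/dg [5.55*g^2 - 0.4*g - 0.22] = 11.1*g - 0.4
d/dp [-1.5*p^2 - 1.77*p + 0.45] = -3.0*p - 1.77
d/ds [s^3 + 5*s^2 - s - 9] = 3*s^2 + 10*s - 1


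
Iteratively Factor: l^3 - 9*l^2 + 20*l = (l - 4)*(l^2 - 5*l) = l*(l - 4)*(l - 5)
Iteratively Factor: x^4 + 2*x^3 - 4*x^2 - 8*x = (x + 2)*(x^3 - 4*x) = (x - 2)*(x + 2)*(x^2 + 2*x) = (x - 2)*(x + 2)^2*(x)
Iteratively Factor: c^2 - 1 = (c + 1)*(c - 1)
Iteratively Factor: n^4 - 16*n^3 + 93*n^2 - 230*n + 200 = (n - 5)*(n^3 - 11*n^2 + 38*n - 40) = (n - 5)*(n - 2)*(n^2 - 9*n + 20) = (n - 5)*(n - 4)*(n - 2)*(n - 5)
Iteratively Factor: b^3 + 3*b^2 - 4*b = (b)*(b^2 + 3*b - 4) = b*(b + 4)*(b - 1)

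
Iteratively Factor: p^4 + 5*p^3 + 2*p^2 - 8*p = (p + 4)*(p^3 + p^2 - 2*p) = (p + 2)*(p + 4)*(p^2 - p) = p*(p + 2)*(p + 4)*(p - 1)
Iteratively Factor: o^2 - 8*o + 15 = (o - 3)*(o - 5)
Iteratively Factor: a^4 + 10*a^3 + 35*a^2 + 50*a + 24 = (a + 4)*(a^3 + 6*a^2 + 11*a + 6) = (a + 2)*(a + 4)*(a^2 + 4*a + 3) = (a + 1)*(a + 2)*(a + 4)*(a + 3)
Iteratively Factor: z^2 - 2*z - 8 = (z + 2)*(z - 4)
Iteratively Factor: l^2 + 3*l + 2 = (l + 2)*(l + 1)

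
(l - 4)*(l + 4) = l^2 - 16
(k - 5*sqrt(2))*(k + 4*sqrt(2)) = k^2 - sqrt(2)*k - 40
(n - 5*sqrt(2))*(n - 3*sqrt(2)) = n^2 - 8*sqrt(2)*n + 30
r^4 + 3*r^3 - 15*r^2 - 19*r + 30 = (r - 3)*(r - 1)*(r + 2)*(r + 5)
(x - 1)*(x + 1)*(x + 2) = x^3 + 2*x^2 - x - 2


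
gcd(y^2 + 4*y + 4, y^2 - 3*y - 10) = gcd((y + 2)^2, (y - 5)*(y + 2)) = y + 2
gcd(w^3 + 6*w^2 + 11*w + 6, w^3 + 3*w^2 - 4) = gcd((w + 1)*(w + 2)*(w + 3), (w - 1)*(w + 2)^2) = w + 2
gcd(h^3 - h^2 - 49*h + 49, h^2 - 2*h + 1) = h - 1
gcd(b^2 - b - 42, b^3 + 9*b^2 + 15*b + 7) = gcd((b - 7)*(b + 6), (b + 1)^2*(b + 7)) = 1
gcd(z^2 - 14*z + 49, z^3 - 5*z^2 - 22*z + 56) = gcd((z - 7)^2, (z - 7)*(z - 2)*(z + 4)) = z - 7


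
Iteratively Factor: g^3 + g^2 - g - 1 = (g + 1)*(g^2 - 1) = (g - 1)*(g + 1)*(g + 1)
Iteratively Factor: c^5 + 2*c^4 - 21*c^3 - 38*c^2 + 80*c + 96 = (c + 3)*(c^4 - c^3 - 18*c^2 + 16*c + 32) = (c - 2)*(c + 3)*(c^3 + c^2 - 16*c - 16) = (c - 2)*(c + 3)*(c + 4)*(c^2 - 3*c - 4) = (c - 2)*(c + 1)*(c + 3)*(c + 4)*(c - 4)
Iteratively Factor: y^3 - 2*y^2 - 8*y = (y + 2)*(y^2 - 4*y) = (y - 4)*(y + 2)*(y)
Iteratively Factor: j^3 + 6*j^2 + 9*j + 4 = (j + 1)*(j^2 + 5*j + 4) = (j + 1)^2*(j + 4)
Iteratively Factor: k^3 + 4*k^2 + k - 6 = (k + 2)*(k^2 + 2*k - 3) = (k + 2)*(k + 3)*(k - 1)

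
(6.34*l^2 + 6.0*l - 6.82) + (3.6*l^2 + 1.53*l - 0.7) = 9.94*l^2 + 7.53*l - 7.52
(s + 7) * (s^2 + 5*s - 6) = s^3 + 12*s^2 + 29*s - 42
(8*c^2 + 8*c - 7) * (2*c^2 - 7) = 16*c^4 + 16*c^3 - 70*c^2 - 56*c + 49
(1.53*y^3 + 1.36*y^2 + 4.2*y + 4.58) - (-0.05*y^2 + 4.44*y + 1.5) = 1.53*y^3 + 1.41*y^2 - 0.24*y + 3.08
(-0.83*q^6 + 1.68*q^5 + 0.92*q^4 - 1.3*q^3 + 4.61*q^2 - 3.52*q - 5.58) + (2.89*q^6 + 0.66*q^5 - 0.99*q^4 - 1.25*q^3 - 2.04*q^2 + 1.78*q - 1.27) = 2.06*q^6 + 2.34*q^5 - 0.07*q^4 - 2.55*q^3 + 2.57*q^2 - 1.74*q - 6.85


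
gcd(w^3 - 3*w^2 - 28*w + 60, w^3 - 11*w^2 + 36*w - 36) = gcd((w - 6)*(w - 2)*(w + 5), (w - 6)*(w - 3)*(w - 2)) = w^2 - 8*w + 12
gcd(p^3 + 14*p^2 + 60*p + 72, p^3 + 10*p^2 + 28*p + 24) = p^2 + 8*p + 12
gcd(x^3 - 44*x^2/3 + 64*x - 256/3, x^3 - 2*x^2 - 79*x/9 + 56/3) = x - 8/3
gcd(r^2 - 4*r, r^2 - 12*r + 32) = r - 4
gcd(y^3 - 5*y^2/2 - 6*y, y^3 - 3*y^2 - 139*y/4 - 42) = y + 3/2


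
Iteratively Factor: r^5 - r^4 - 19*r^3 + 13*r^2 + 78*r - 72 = (r + 3)*(r^4 - 4*r^3 - 7*r^2 + 34*r - 24) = (r + 3)^2*(r^3 - 7*r^2 + 14*r - 8) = (r - 4)*(r + 3)^2*(r^2 - 3*r + 2) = (r - 4)*(r - 2)*(r + 3)^2*(r - 1)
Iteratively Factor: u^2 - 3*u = (u)*(u - 3)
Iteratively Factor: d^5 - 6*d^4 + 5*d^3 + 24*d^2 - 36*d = (d)*(d^4 - 6*d^3 + 5*d^2 + 24*d - 36) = d*(d - 2)*(d^3 - 4*d^2 - 3*d + 18) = d*(d - 3)*(d - 2)*(d^2 - d - 6) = d*(d - 3)*(d - 2)*(d + 2)*(d - 3)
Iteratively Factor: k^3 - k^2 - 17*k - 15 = (k - 5)*(k^2 + 4*k + 3) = (k - 5)*(k + 3)*(k + 1)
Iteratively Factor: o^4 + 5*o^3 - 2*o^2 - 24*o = (o)*(o^3 + 5*o^2 - 2*o - 24) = o*(o + 3)*(o^2 + 2*o - 8) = o*(o - 2)*(o + 3)*(o + 4)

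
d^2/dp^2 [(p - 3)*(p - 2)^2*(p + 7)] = 12*p^2 - 66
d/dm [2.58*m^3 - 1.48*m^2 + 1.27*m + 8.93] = 7.74*m^2 - 2.96*m + 1.27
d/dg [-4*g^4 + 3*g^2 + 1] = -16*g^3 + 6*g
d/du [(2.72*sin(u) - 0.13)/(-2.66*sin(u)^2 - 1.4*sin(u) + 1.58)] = (7.2352*sin(u)^2 - 0.6916*sin(u) + 4.1156)*cos(u)/(7.0756*sin(u)^4 + 7.448*sin(u)^3 - 6.4456*sin(u)^2 - 4.424*sin(u) + 2.4964)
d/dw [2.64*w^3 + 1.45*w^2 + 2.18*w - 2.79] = 7.92*w^2 + 2.9*w + 2.18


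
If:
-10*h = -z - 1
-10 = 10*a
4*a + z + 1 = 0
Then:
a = -1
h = 2/5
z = 3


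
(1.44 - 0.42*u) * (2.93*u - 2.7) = -1.2306*u^2 + 5.3532*u - 3.888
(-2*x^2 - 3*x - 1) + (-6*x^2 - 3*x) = -8*x^2 - 6*x - 1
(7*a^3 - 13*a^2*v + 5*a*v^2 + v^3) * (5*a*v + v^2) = 35*a^4*v - 58*a^3*v^2 + 12*a^2*v^3 + 10*a*v^4 + v^5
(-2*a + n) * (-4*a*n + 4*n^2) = 8*a^2*n - 12*a*n^2 + 4*n^3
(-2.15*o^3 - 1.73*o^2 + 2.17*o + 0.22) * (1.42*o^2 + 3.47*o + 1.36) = -3.053*o^5 - 9.9171*o^4 - 5.8457*o^3 + 5.4895*o^2 + 3.7146*o + 0.2992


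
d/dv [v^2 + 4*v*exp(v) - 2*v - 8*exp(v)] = 4*v*exp(v) + 2*v - 4*exp(v) - 2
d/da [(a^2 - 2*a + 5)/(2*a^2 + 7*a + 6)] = (11*a^2 - 8*a - 47)/(4*a^4 + 28*a^3 + 73*a^2 + 84*a + 36)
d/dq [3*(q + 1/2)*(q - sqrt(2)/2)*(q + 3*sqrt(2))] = 9*q^2 + 3*q + 15*sqrt(2)*q - 9 + 15*sqrt(2)/4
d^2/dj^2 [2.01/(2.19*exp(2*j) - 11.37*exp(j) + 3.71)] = ((22.8537 - 17.6076*exp(j))*(2.19*exp(2*j) - 11.37*exp(j) + 3.71) + 2.01*(4.38*exp(j) - 11.37)*(8.76*exp(j) - 22.74)*exp(j))*exp(j)/(2.19*exp(2*j) - 11.37*exp(j) + 3.71)^3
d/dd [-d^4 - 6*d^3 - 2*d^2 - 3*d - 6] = -4*d^3 - 18*d^2 - 4*d - 3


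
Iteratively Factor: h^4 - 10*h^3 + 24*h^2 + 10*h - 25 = (h + 1)*(h^3 - 11*h^2 + 35*h - 25) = (h - 1)*(h + 1)*(h^2 - 10*h + 25) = (h - 5)*(h - 1)*(h + 1)*(h - 5)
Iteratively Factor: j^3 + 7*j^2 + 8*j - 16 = (j + 4)*(j^2 + 3*j - 4) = (j - 1)*(j + 4)*(j + 4)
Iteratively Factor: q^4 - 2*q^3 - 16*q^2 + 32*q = (q - 4)*(q^3 + 2*q^2 - 8*q) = (q - 4)*(q + 4)*(q^2 - 2*q) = q*(q - 4)*(q + 4)*(q - 2)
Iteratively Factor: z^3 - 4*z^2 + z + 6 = (z - 3)*(z^2 - z - 2) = (z - 3)*(z + 1)*(z - 2)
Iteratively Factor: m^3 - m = (m + 1)*(m^2 - m) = (m - 1)*(m + 1)*(m)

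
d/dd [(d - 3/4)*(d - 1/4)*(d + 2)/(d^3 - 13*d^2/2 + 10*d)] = 3*(-80*d^4 + 252*d^3 - 31*d^2 + 52*d - 40)/(8*d^2*(4*d^4 - 52*d^3 + 249*d^2 - 520*d + 400))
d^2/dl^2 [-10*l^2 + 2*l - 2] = -20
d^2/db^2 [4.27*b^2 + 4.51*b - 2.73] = 8.54000000000000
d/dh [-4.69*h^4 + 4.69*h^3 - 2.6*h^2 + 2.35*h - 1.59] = -18.76*h^3 + 14.07*h^2 - 5.2*h + 2.35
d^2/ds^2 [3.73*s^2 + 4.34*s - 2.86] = 7.46000000000000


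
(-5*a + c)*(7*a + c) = -35*a^2 + 2*a*c + c^2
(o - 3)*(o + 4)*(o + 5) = o^3 + 6*o^2 - 7*o - 60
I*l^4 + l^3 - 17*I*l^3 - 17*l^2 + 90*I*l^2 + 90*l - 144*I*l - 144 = (l - 8)*(l - 6)*(l - 3)*(I*l + 1)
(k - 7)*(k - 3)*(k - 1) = k^3 - 11*k^2 + 31*k - 21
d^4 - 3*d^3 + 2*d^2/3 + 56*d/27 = d*(d - 7/3)*(d - 4/3)*(d + 2/3)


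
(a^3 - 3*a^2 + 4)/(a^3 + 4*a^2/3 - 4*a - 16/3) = 3*(a^2 - a - 2)/(3*a^2 + 10*a + 8)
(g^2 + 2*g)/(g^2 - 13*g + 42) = g*(g + 2)/(g^2 - 13*g + 42)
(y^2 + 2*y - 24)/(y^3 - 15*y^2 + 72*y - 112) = (y + 6)/(y^2 - 11*y + 28)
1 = 1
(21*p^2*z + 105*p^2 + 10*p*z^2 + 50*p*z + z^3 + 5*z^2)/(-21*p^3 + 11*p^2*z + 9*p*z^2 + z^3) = (z + 5)/(-p + z)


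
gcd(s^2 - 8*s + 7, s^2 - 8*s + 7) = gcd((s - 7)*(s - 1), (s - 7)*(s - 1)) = s^2 - 8*s + 7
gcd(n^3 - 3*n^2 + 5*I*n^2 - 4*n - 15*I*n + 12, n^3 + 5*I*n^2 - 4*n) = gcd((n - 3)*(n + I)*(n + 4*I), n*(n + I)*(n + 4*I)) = n^2 + 5*I*n - 4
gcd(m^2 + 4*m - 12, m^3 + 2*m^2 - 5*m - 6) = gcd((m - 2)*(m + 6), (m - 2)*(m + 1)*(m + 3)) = m - 2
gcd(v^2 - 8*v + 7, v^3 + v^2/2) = 1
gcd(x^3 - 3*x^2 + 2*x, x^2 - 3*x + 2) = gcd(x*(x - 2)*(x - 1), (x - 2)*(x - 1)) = x^2 - 3*x + 2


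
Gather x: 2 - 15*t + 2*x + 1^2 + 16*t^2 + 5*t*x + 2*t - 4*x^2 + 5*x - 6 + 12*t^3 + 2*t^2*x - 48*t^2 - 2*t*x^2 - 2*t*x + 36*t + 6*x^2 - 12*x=12*t^3 - 32*t^2 + 23*t + x^2*(2 - 2*t) + x*(2*t^2 + 3*t - 5) - 3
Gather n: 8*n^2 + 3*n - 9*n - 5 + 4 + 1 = 8*n^2 - 6*n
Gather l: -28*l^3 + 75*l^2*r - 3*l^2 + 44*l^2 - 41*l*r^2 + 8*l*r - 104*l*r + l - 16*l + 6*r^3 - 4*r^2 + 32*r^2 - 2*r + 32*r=-28*l^3 + l^2*(75*r + 41) + l*(-41*r^2 - 96*r - 15) + 6*r^3 + 28*r^2 + 30*r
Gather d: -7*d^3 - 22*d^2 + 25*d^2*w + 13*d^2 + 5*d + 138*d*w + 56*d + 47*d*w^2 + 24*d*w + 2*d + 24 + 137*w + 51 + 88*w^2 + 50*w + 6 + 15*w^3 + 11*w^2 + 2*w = -7*d^3 + d^2*(25*w - 9) + d*(47*w^2 + 162*w + 63) + 15*w^3 + 99*w^2 + 189*w + 81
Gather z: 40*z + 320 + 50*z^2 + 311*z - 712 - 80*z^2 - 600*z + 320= -30*z^2 - 249*z - 72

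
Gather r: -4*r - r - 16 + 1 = -5*r - 15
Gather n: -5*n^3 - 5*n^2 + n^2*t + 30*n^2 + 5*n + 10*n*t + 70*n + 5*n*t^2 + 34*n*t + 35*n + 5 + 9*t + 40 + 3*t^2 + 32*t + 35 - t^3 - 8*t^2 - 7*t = -5*n^3 + n^2*(t + 25) + n*(5*t^2 + 44*t + 110) - t^3 - 5*t^2 + 34*t + 80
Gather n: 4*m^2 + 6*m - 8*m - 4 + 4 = 4*m^2 - 2*m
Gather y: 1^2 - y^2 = 1 - y^2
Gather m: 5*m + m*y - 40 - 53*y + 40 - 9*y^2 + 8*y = m*(y + 5) - 9*y^2 - 45*y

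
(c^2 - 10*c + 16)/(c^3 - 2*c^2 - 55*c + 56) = (c - 2)/(c^2 + 6*c - 7)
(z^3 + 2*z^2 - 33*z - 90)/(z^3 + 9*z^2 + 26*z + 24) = (z^2 - z - 30)/(z^2 + 6*z + 8)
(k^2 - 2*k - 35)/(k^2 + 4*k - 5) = (k - 7)/(k - 1)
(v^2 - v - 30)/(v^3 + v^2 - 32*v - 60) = 1/(v + 2)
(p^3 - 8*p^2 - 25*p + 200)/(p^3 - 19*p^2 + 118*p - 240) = (p + 5)/(p - 6)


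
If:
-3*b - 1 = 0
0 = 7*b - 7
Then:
No Solution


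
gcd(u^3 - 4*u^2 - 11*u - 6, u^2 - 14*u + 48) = u - 6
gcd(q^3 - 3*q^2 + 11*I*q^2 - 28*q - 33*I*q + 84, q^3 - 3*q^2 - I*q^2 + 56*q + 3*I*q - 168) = q^2 + q*(-3 + 7*I) - 21*I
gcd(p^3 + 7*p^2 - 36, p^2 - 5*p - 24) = p + 3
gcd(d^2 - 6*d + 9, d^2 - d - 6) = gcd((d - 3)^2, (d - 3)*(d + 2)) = d - 3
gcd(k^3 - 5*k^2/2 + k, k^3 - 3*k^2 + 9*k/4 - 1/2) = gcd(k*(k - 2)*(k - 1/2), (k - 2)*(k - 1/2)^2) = k^2 - 5*k/2 + 1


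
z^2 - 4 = (z - 2)*(z + 2)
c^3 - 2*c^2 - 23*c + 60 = (c - 4)*(c - 3)*(c + 5)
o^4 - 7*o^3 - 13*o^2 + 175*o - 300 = (o - 5)*(o - 4)*(o - 3)*(o + 5)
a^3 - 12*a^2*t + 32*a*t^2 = a*(a - 8*t)*(a - 4*t)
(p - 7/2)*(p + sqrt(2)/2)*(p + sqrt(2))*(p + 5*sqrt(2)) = p^4 - 7*p^3/2 + 13*sqrt(2)*p^3/2 - 91*sqrt(2)*p^2/4 + 16*p^2 - 56*p + 5*sqrt(2)*p - 35*sqrt(2)/2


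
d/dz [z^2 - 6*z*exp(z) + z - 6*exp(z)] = -6*z*exp(z) + 2*z - 12*exp(z) + 1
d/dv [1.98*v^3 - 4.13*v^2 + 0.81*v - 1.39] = 5.94*v^2 - 8.26*v + 0.81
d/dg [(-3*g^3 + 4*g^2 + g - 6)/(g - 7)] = (-6*g^3 + 67*g^2 - 56*g - 1)/(g^2 - 14*g + 49)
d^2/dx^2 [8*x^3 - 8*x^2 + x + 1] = 48*x - 16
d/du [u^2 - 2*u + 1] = 2*u - 2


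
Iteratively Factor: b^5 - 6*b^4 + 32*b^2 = (b - 4)*(b^4 - 2*b^3 - 8*b^2) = (b - 4)*(b + 2)*(b^3 - 4*b^2) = (b - 4)^2*(b + 2)*(b^2) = b*(b - 4)^2*(b + 2)*(b)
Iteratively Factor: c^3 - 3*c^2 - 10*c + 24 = (c - 2)*(c^2 - c - 12) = (c - 2)*(c + 3)*(c - 4)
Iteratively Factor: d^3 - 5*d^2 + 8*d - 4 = (d - 2)*(d^2 - 3*d + 2) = (d - 2)*(d - 1)*(d - 2)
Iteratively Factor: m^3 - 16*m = (m + 4)*(m^2 - 4*m) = m*(m + 4)*(m - 4)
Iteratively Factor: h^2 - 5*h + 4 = (h - 1)*(h - 4)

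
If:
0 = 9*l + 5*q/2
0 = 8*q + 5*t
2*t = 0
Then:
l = 0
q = 0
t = 0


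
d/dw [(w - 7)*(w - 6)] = 2*w - 13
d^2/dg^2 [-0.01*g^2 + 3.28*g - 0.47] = -0.0200000000000000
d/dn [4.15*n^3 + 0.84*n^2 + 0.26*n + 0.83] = 12.45*n^2 + 1.68*n + 0.26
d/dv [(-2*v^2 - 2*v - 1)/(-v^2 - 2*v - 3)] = 2*(v^2 + 5*v + 2)/(v^4 + 4*v^3 + 10*v^2 + 12*v + 9)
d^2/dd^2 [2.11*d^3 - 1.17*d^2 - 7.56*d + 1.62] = 12.66*d - 2.34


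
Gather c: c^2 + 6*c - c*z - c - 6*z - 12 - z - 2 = c^2 + c*(5 - z) - 7*z - 14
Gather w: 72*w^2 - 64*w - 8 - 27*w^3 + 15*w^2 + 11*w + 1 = -27*w^3 + 87*w^2 - 53*w - 7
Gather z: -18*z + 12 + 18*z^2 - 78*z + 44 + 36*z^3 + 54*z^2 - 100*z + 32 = 36*z^3 + 72*z^2 - 196*z + 88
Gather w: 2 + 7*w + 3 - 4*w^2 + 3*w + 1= -4*w^2 + 10*w + 6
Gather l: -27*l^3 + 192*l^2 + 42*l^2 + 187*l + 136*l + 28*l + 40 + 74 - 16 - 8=-27*l^3 + 234*l^2 + 351*l + 90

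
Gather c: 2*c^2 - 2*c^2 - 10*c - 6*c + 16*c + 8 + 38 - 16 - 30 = 0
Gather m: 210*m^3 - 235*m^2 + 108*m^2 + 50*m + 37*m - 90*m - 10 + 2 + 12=210*m^3 - 127*m^2 - 3*m + 4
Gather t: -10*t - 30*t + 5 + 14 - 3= 16 - 40*t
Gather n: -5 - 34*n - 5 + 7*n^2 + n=7*n^2 - 33*n - 10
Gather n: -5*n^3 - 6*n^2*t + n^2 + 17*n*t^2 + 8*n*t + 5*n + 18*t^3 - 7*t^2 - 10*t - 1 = -5*n^3 + n^2*(1 - 6*t) + n*(17*t^2 + 8*t + 5) + 18*t^3 - 7*t^2 - 10*t - 1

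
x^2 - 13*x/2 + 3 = (x - 6)*(x - 1/2)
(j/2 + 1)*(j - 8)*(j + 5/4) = j^3/2 - 19*j^2/8 - 47*j/4 - 10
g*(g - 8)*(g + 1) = g^3 - 7*g^2 - 8*g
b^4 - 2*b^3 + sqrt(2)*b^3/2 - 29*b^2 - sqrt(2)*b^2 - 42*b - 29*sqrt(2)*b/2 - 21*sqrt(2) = (b - 7)*(b + 2)*(b + 3)*(b + sqrt(2)/2)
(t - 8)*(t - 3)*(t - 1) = t^3 - 12*t^2 + 35*t - 24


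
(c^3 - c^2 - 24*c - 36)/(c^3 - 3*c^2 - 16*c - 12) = (c + 3)/(c + 1)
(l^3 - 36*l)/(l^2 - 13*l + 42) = l*(l + 6)/(l - 7)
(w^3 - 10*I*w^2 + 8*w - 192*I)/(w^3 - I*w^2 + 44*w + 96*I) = (w - 6*I)/(w + 3*I)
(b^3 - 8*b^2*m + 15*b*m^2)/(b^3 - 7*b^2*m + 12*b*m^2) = (b - 5*m)/(b - 4*m)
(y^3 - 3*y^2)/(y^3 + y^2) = (y - 3)/(y + 1)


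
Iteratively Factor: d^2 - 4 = (d + 2)*(d - 2)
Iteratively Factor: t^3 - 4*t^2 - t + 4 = (t - 1)*(t^2 - 3*t - 4) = (t - 4)*(t - 1)*(t + 1)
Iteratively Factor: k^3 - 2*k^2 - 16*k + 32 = (k - 2)*(k^2 - 16) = (k - 2)*(k + 4)*(k - 4)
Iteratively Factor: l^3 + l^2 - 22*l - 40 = (l - 5)*(l^2 + 6*l + 8) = (l - 5)*(l + 4)*(l + 2)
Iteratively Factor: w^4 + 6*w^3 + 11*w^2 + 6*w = (w + 1)*(w^3 + 5*w^2 + 6*w) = (w + 1)*(w + 2)*(w^2 + 3*w) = w*(w + 1)*(w + 2)*(w + 3)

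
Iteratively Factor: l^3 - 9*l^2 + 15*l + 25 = (l - 5)*(l^2 - 4*l - 5) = (l - 5)*(l + 1)*(l - 5)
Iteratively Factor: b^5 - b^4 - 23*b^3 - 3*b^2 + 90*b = (b + 3)*(b^4 - 4*b^3 - 11*b^2 + 30*b) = (b + 3)^2*(b^3 - 7*b^2 + 10*b) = (b - 5)*(b + 3)^2*(b^2 - 2*b) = b*(b - 5)*(b + 3)^2*(b - 2)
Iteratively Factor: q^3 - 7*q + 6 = (q + 3)*(q^2 - 3*q + 2) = (q - 2)*(q + 3)*(q - 1)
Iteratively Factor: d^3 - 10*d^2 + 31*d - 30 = (d - 2)*(d^2 - 8*d + 15) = (d - 5)*(d - 2)*(d - 3)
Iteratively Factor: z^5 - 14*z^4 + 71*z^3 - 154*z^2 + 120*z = (z - 3)*(z^4 - 11*z^3 + 38*z^2 - 40*z) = (z - 5)*(z - 3)*(z^3 - 6*z^2 + 8*z) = z*(z - 5)*(z - 3)*(z^2 - 6*z + 8) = z*(z - 5)*(z - 3)*(z - 2)*(z - 4)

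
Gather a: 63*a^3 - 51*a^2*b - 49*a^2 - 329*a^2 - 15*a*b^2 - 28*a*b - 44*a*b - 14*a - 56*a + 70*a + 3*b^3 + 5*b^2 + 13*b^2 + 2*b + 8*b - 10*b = 63*a^3 + a^2*(-51*b - 378) + a*(-15*b^2 - 72*b) + 3*b^3 + 18*b^2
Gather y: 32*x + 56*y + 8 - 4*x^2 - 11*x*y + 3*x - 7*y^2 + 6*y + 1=-4*x^2 + 35*x - 7*y^2 + y*(62 - 11*x) + 9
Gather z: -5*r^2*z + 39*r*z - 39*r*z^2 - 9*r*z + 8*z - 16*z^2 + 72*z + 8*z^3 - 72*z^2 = 8*z^3 + z^2*(-39*r - 88) + z*(-5*r^2 + 30*r + 80)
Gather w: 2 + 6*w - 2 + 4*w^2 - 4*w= 4*w^2 + 2*w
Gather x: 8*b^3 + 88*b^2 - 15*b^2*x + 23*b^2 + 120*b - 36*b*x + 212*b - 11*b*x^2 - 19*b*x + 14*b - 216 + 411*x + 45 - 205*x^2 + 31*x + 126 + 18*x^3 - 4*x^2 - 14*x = 8*b^3 + 111*b^2 + 346*b + 18*x^3 + x^2*(-11*b - 209) + x*(-15*b^2 - 55*b + 428) - 45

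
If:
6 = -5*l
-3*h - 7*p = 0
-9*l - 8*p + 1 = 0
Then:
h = -413/120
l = -6/5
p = 59/40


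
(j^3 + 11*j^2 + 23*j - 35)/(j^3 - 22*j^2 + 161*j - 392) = (j^3 + 11*j^2 + 23*j - 35)/(j^3 - 22*j^2 + 161*j - 392)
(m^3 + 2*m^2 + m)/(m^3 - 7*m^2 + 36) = m*(m^2 + 2*m + 1)/(m^3 - 7*m^2 + 36)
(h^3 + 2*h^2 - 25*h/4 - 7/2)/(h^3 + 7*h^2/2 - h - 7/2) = (h^2 - 3*h/2 - 1)/(h^2 - 1)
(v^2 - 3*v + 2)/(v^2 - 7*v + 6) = (v - 2)/(v - 6)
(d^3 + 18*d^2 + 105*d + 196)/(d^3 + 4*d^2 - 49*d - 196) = (d + 7)/(d - 7)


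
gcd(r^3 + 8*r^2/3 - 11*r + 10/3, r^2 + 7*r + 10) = r + 5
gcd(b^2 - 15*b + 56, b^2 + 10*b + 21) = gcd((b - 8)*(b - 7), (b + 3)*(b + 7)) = 1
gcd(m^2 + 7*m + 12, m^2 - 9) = m + 3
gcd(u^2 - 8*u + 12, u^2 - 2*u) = u - 2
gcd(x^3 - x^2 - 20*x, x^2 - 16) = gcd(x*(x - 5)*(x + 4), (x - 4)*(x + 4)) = x + 4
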